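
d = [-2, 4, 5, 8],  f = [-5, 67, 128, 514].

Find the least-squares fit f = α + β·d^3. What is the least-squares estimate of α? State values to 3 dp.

α = 3.113

Compute the Gram sums: Σ1 = 4, Σd^3 = 693, Σd^3·d^3 = 281929.
Moment sums: Σf = 704, Σd^3·f = 283496.
Normal equations: [[4, 693]; [693, 281929]]·[α, β]ᵀ = [704, 283496]ᵀ.
Determinant 4·281929 − 693² = 647467.
α = (704·281929 − 693·283496)/647467 = 2015288/647467; β = (4·283496 − 693·704)/647467 = 646112/647467.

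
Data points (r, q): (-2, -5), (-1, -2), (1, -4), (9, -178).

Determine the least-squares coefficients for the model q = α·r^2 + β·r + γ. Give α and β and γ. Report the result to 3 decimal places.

α = -2.008, β = -1.620, γ = -0.737

Compute the Gram sums: Σr^2·r^2 = 6579, Σr^2·r = 721, Σr^2 = 87, Σr·r = 87, Σr = 7, Σ1 = 4.
Right-hand side: Σr^2·q = -14444, Σr·q = -1594, Σq = -189.
Row-reducing yields α = -4149/2066, β = -43501/26858, γ = -9892/13429.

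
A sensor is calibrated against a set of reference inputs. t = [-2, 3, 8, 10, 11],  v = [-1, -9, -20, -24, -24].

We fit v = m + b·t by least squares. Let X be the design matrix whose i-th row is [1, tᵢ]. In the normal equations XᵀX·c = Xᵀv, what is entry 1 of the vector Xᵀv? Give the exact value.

-78

Entry 1 ↔ basis 1, so (Xᵀv)_{1} = Σᵢ vᵢ = (1)·(-1) + (1)·(-9) + (1)·(-20) + (1)·(-24) + (1)·(-24) = -78.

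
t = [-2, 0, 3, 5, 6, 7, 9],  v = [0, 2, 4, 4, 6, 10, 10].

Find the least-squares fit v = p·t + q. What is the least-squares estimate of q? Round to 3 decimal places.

q = 1.491

Entries of MᵀM: Σt·t = 204, Σt = 28, Σ1 = 7.
And Σt·v = 228, Σv = 36.
So MᵀM·[p, q]ᵀ = Mᵀv: [[204, 28]; [28, 7]]·[p, q]ᵀ = [228, 36]ᵀ.
Eliminating q: 7·(row 1) − 28·(row 2) gives 644·p = 7·228 − 28·36 = 588, so p = 21/23.
Then q = (36 − 28·(21/23))/7 = 240/161.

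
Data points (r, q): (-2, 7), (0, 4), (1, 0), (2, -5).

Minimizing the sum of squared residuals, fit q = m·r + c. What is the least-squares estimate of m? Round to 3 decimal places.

Compute the Gram sums: Σr·r = 9, Σr = 1, Σ1 = 4.
And Σr·q = -24, Σq = 6.
Eliminating c: 4·(row 1) − 1·(row 2) gives 35·m = 4·(-24) − 1·6 = -102, so m = -102/35.
Then c = (6 − 1·(-102/35))/4 = 78/35.

m = -2.914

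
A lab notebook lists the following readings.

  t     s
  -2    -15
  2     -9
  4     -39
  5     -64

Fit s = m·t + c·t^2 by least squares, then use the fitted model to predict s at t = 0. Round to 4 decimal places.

Sums needed: Σt·t = 49, Σt·t^2 = 189, Σt^2·t^2 = 913.
And Σt·s = -464, Σt^2·s = -2320.
XᵀX·[m, c]ᵀ = Xᵀs becomes [[49, 189]; [189, 913]]·[m, c]ᵀ = [-464, -2320]ᵀ.
det = 49·913 − 189² = 9016.
m = ((-464)·913 − 189·(-2320))/9016 = 1856/1127; c = (49·(-2320) − 189·(-464))/9016 = -464/161.
At t = 0: ŝ = (1856/1127)·(0) + (-464/161)·(0) = 0.

ŝ = 0.0000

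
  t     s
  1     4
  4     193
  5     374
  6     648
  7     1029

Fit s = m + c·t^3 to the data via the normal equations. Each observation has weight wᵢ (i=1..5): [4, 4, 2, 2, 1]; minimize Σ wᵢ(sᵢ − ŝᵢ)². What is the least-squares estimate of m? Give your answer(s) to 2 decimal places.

m = 0.90

MᵀWM·[m, c]ᵀ = MᵀWs reads: 13·m + 1285·c = 3861;  1285·m + 258599·c = 775807.
(Σwᵢ·1 = 13, Σwᵢ·t^3 = 1285, Σwᵢ·t^3·t^3 = 258599, Σwᵢ·s = 3861, Σwᵢ·t^3·s = 775807.)
Eliminating c: 258599·(row 1) − 1285·(row 2) gives 1710562·m = 258599·3861 − 1285·775807 = 1538744, so m = 769372/855281.
Then c = (775807 − 1285·(769372/855281))/258599 = 2562053/855281.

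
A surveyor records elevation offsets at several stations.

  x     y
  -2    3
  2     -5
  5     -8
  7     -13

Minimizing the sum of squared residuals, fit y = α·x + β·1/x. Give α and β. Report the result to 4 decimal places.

α = -1.7544, β = -0.7841

The normal system MᵀM·[α, β]ᵀ = Mᵀy is [[82, 4]; [4, 1373/2450]]·[α, β]ᵀ = [-147, -261/35]ᵀ.
Eliminating β: (1373/2450)·(row 1) − 4·(row 2) gives (36693/1225)·α = (1373/2450)·(-147) − 4·(-261/35) = -18393/350, so α = -42917/24462.
Then β = ((-261/35) − 4·(-42917/24462))/(1373/2450) = -9590/12231.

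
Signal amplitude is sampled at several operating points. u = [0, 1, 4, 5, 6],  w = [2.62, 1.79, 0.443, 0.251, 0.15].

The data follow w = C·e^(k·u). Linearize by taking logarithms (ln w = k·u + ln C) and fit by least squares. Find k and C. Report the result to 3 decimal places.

With ln wᵢ as the transformed response and uᵢ as the regressor:
Σu = 16.0000, Σ(u)² = 78.0000, Σln w = -2.5482, Σu·ln w = -20.9688.
Normal system: [[78.0000, 16.0000]; [16.0000, 5]]·[k, ln C]ᵀ = [-20.9688, -2.5482]ᵀ.
Solving (det = 134.0000): k = -0.47815, ln C = 1.02044, so C = exp(1.02044) = 2.77442.

k = -0.478, C = 2.774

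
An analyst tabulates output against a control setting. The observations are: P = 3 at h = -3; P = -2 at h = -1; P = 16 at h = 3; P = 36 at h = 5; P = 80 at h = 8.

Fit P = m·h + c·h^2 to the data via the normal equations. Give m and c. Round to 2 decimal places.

m = 2.19, c = 0.98

Compute the Gram sums: Σh·h = 108, Σh·h^2 = 636, Σh^2·h^2 = 4884.
For XᵀP: Σh·P = 861, Σh^2·P = 6189.
Eliminating c: 4884·(row 1) − 636·(row 2) gives 122976·m = 4884·861 − 636·6189 = 268920, so m = 3735/1708.
Then c = (6189 − 636·(3735/1708))/4884 = 839/854.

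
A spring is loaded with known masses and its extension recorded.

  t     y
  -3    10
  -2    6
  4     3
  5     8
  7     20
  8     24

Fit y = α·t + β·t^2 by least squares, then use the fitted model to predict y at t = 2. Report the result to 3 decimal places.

The normal equations are: 167·α + 1009·β = 342;  1009·α + 7475·β = 2878.
Eliminating β: 7475·(row 1) − 1009·(row 2) gives 230244·α = 7475·342 − 1009·2878 = -347452, so α = -12409/8223.
Then β = (2878 − 1009·(-12409/8223))/7475 = 4841/8223.
At t = 2: ŷ = (-12409/8223)·(2) + (4841/8223)·(4) = -1818/2741.

ŷ = -0.663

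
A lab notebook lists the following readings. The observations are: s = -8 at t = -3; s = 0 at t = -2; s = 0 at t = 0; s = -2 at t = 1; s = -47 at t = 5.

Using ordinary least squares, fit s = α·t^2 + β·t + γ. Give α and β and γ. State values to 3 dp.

With design matrix A, AᵀA = [[723, 91, 39]; [91, 39, 1]; [39, 1, 5]] and Aᵀs = [-1249, -213, -57]ᵀ.
Inverting the 3×3 Gram matrix, [α, β, γ]ᵀ = [-18047/11659, -21880/11659, 12230/11659]ᵀ.

α = -1.548, β = -1.877, γ = 1.049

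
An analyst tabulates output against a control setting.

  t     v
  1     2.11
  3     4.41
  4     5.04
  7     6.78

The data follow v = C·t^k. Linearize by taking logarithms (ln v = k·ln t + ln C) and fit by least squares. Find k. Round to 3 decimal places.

k = 0.605

Linearized form: ln v = k·ln t + ln C. From the 4 transformed points,
Σln t = 4.4308, Σ(ln t)² = 6.9153, Σln v = 5.7619, Σln t·ln v = 7.5968.
Equations: 6.9153·k + 4.4308·ln C = 7.5968;  4.4308·k + 4·ln C = 5.7619.
Δ = 6.9153·4 − (4.4308)² = 8.0292; k = (7.5968·4 − 4.4308·5.7619)/8.0292 = 0.60494, ln C = (6.9153·5.7619 − 4.4308·7.5968)/8.0292 = 0.77039.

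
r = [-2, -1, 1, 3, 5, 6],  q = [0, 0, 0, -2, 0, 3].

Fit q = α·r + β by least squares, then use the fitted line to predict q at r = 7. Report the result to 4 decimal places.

q̂ = 1.1282

Forming MᵀM = [[76, 12]; [12, 6]] and Mᵀq = [12, 1]ᵀ gives MᵀM·[α, β]ᵀ = Mᵀq.
Eliminating β: 6·(row 1) − 12·(row 2) gives 312·α = 6·12 − 12·1 = 60, so α = 5/26.
Then β = (1 − 12·(5/26))/6 = -17/78.
At r = 7: q̂ = (5/26)·(7) + (-17/78)·(1) = 44/39.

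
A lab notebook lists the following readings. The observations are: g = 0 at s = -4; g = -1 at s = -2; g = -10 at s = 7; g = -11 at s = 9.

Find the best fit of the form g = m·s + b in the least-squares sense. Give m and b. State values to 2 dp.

m = -0.90, b = -3.26

Compute the Gram sums: Σs·s = 150, Σs = 10, Σ1 = 4.
And Σs·g = -167, Σg = -22.
Normal equations: [[150, 10]; [10, 4]]·[m, b]ᵀ = [-167, -22]ᵀ.
Determinant 150·4 − 10² = 500.
m = ((-167)·4 − 10·(-22))/500 = -112/125; b = (150·(-22) − 10·(-167))/500 = -163/50.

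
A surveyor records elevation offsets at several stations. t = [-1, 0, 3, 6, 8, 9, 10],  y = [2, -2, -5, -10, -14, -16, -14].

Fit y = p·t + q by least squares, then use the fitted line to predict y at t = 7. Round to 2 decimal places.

ŷ = -11.50

MᵀM·[p, q]ᵀ = Mᵀy reads: 291·p + 35·q = -473;  35·p + 7·q = -59.
(Σt·t = 291, Σt = 35, Σ1 = 7, Σt·y = -473, Σy = -59.)
Eliminating q: 7·(row 1) − 35·(row 2) gives 812·p = 7·(-473) − 35·(-59) = -1246, so p = -89/58.
Then q = ((-59) − 35·(-89/58))/7 = -307/406.
At t = 7: ŷ = (-89/58)·(7) + (-307/406)·(1) = -2334/203.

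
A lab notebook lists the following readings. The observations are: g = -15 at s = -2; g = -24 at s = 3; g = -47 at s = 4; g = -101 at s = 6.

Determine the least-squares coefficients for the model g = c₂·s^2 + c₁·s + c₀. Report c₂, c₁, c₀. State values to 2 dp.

c₂ = -2.90, c₁ = 0.77, c₀ = -1.77

Sums needed: Σs^2·s^2 = 1649, Σs^2·s = 299, Σs^2 = 65, Σs·s = 65, Σs = 11, Σ1 = 4.
For Xᵀg: Σs^2·g = -4664, Σs·g = -836, Σg = -187.
So XᵀX·[c₂, c₁, c₀]ᵀ = Xᵀg: [[1649, 299, 65]; [299, 65, 11]; [65, 11, 4]]·[c₂, c₁, c₀]ᵀ = [-4664, -836, -187]ᵀ.
Solving the 3×3 system (Gaussian elimination) gives c₂ = -539/186, c₁ = 143/186, c₀ = -55/31.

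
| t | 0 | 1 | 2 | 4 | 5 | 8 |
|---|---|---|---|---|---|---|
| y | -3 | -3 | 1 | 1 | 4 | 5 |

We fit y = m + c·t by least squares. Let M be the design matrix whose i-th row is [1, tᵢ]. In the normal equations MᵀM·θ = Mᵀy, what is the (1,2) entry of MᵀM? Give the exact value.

20

Row 1 ↔ basis 1, column 2 ↔ basis t, so (MᵀM)_{1,2} = Σᵢ t = (1)·(0) + (1)·(1) + (1)·(2) + (1)·(4) + (1)·(5) + (1)·(8) = 20.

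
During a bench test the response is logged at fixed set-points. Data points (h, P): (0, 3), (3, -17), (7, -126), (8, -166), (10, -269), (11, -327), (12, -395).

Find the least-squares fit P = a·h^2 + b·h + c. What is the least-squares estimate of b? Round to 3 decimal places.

b = 2.443

The normal system MᵀM·[a, b, c]ᵀ = MᵀP is [[51955, 4941, 487]; [4941, 487, 51]; [487, 51, 7]]·[a, b, c]ᵀ = [-140298, -13288, -1297]ᵀ.
Row-reducing yields a = -1513459/511602, b = 32051/13118, c = 696950/255801.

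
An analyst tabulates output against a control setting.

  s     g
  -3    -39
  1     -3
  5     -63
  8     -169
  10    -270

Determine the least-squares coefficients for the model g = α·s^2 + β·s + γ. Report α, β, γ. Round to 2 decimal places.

Entries of MᵀM: Σs^2·s^2 = 14803, Σs^2·s = 1611, Σs^2 = 199, Σs·s = 199, Σs = 21, Σ1 = 5.
Moment sums: Σs^2·g = -39745, Σs·g = -4253, Σg = -544.
Solving the 3×3 system (Gaussian elimination) gives α = -1197611/404198, β = 1198967/404198, γ = -673743/202099.

α = -2.96, β = 2.97, γ = -3.33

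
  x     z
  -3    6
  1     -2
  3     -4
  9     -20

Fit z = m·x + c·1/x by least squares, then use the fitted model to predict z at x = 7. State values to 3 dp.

ẑ = -14.958

MᵀM·[m, c]ᵀ = Mᵀz reads: 100·m + 4·c = -212;  4·m + (100/81)·c = -68/9.
(Σx·x = 100, Σx·1/x = 4, Σ1/x·1/x = 100/81, Σx·z = -212, Σ1/x·z = -68/9.)
Eliminating c: (100/81)·(row 1) − 4·(row 2) gives (8704/81)·m = (100/81)·(-212) − 4·(-68/9) = -18752/81, so m = -293/136.
Then c = ((-68/9) − 4·(-293/136))/(100/81) = 117/136.
At x = 7: ẑ = (-293/136)·(7) + (117/136)·(1/7) = -1780/119.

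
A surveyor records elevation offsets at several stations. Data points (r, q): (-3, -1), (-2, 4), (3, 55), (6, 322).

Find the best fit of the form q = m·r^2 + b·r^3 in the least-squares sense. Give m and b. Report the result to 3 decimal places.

Sums needed: Σr^2·r^2 = 1474, Σr^2·r^3 = 7744, Σr^3·r^3 = 48178.
Moment sums: Σr^2·q = 12094, Σr^3·q = 71032.
det = 1474·48178 − 7744² = 11044836.
m = (12094·48178 − 7744·71032)/11044836 = 905359/306801; b = (1474·71032 − 7744·12094)/11044836 = 27892/27891.

m = 2.951, b = 1.000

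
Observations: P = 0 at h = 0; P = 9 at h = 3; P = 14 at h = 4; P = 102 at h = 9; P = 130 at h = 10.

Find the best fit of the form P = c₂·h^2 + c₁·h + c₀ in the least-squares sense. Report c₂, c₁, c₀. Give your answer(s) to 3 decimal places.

c₂ = 1.525, c₁ = -2.356, c₀ = 0.427

XᵀX·[c₂, c₁, c₀]ᵀ = XᵀP reads: 16898·c₂ + 1820·c₁ + 206·c₀ = 21567;  1820·c₂ + 206·c₁ + 26·c₀ = 2301;  206·c₂ + 26·c₁ + 5·c₀ = 255.
Inverting the 3×3 Gram matrix, [c₂, c₁, c₀]ᵀ = [14733/9662, -22763/9662, 2065/4831]ᵀ.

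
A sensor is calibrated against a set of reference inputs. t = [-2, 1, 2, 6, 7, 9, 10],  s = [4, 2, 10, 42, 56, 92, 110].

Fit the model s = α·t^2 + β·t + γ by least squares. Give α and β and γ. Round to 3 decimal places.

Compute the Gram sums: Σt^2·t^2 = 20291, Σt^2·t = 2289, Σt^2 = 275, Σt·t = 275, Σt = 33, Σ1 = 7.
And Σt^2·s = 22766, Σt·s = 2586, Σs = 316.
Solving the 3×3 system (Gaussian elimination) gives α = 64815/64694, β = 27588/32347, γ = 114053/64694.

α = 1.002, β = 0.853, γ = 1.763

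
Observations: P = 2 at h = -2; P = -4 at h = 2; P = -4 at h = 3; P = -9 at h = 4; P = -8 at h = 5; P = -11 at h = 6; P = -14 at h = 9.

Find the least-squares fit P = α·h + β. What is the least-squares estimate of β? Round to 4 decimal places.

β = -1.0403

Setting ∂/∂α … = 0 gives: 175·α + 27·β = -292;  27·α + 7·β = -48.
(Σh·h = 175, Σh = 27, Σ1 = 7, Σh·P = -292, ΣP = -48.)
Δ = 175·7 − 27² = 496.
α = ((-292)·7 − 27·(-48))/496 = -187/124; β = (175·(-48) − 27·(-292))/496 = -129/124.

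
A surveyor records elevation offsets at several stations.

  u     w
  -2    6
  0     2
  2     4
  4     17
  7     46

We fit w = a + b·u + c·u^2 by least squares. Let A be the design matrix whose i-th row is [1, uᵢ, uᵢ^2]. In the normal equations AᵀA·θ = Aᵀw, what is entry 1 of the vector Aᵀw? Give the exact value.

75

Entry 1 ↔ basis 1, so (Aᵀw)_{1} = Σᵢ wᵢ = (1)·(6) + (1)·(2) + (1)·(4) + (1)·(17) + (1)·(46) = 75.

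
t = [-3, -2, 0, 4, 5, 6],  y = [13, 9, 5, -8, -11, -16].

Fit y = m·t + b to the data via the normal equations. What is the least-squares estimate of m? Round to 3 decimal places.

AᵀA·[m, b]ᵀ = Aᵀy reads: 90·m + 10·b = -240;  10·m + 6·b = -8.
(Σt·t = 90, Σt = 10, Σ1 = 6, Σt·y = -240, Σy = -8.)
Determinant 90·6 − 10² = 440.
m = ((-240)·6 − 10·(-8))/440 = -34/11; b = (90·(-8) − 10·(-240))/440 = 42/11.

m = -3.091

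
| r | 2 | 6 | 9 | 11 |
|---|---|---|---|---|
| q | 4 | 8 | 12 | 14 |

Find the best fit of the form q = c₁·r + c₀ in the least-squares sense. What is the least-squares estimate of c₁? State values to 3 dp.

Entries of XᵀX: Σr·r = 242, Σr = 28, Σ1 = 4.
For Xᵀq: Σr·q = 318, Σq = 38.
Normal equations: [[242, 28]; [28, 4]]·[c₁, c₀]ᵀ = [318, 38]ᵀ.
Eliminating c₀: 4·(row 1) − 28·(row 2) gives 184·c₁ = 4·318 − 28·38 = 208, so c₁ = 26/23.
Then c₀ = (38 − 28·(26/23))/4 = 73/46.

c₁ = 1.130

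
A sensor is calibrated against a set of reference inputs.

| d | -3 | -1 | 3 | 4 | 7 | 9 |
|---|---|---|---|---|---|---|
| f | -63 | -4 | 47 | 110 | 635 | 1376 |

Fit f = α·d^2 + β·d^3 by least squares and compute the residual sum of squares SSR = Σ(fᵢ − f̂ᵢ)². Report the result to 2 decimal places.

Forming MᵀM = [[9381, 76879]; [76879, 654645]] and Mᵀf = [144183, 1230923]ᵀ gives MᵀM·[α, β]ᵀ = Mᵀf.
Determinant 9381·654645 − 76879² = 230844104.
α = (144183·654645 − 76879·1230923)/230844104 = -121724641/115422052; β = (9381·1230923 − 76879·144183)/230844104 = 231321903/115422052.
Residuals: 34811937/57711026, -27160416/28855513, 68666708/28855513, -40145454/28855513, -21475575/28855513, 23386093/57711026; SSR = 552085687/57711026.

SSR = 9.57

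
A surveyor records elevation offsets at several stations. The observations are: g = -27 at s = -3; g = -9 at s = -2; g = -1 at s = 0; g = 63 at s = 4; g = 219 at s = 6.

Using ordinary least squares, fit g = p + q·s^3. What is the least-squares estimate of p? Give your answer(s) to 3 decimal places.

p = -0.734

Compute the Gram sums: Σ1 = 5, Σs^3 = 245, Σs^3·s^3 = 51545.
And Σg = 245, Σs^3·g = 52137.
XᵀX·[p, q]ᵀ = Xᵀg becomes [[5, 245]; [245, 51545]]·[p, q]ᵀ = [245, 52137]ᵀ.
det = 5·51545 − 245² = 197700.
p = (245·51545 − 245·52137)/197700 = -7252/9885; q = (5·52137 − 245·245)/197700 = 10033/9885.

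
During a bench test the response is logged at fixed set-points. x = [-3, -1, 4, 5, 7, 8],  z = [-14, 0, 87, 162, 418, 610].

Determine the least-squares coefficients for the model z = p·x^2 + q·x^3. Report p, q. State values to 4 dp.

The normal equations are: 7460·p + 53480·q = 64838;  53480·p + 400244·q = 481890.
det = 7460·400244 − 53480² = 125709840.
p = (64838·400244 − 53480·481890)/125709840 = 22442909/15713730; q = (7460·481890 − 53480·64838)/125709840 = 3184079/3142746.

p = 1.4282, q = 1.0132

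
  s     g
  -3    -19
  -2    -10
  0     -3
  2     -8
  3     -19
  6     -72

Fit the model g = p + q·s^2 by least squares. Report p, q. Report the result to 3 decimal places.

p = -1.730, q = -1.945

The normal system MᵀM·[p, q]ᵀ = Mᵀg is [[6, 62]; [62, 1490]]·[p, q]ᵀ = [-131, -3006]ᵀ.
det = 6·1490 − 62² = 5096.
p = ((-131)·1490 − 62·(-3006))/5096 = -4409/2548; q = (6·(-3006) − 62·(-131))/5096 = -4957/2548.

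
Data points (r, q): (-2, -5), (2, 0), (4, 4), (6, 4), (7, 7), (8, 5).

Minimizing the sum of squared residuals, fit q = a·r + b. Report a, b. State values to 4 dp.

Normal-equation sums: Σr·r = 173, Σr = 25, Σ1 = 6.
Moment sums: Σr·q = 139, Σq = 15.
So XᵀX·[a, b]ᵀ = Xᵀq: [[173, 25]; [25, 6]]·[a, b]ᵀ = [139, 15]ᵀ.
Determinant 173·6 − 25² = 413.
a = (139·6 − 25·15)/413 = 459/413; b = (173·15 − 25·139)/413 = -880/413.

a = 1.1114, b = -2.1308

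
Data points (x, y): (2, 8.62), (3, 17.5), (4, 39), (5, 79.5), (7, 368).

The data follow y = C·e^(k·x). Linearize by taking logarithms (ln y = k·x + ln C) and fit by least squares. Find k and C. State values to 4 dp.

k = 0.7525, C = 1.8819

Let Y = ln y. Fitting Y = k·x + ln C by least squares:
AᵀA = [[103.0000, 21.0000]; [21.0000, 5]], rhs = [90.7844, 18.9637]ᵀ  (here Σx = 21.0000, Σ(x)² = 103.0000, Σln y = 18.9637, Σx·ln y = 90.7844).
Solving (det = 74.0000): k = 0.75249, ln C = 0.63227, so C = exp(0.63227) = 1.88187.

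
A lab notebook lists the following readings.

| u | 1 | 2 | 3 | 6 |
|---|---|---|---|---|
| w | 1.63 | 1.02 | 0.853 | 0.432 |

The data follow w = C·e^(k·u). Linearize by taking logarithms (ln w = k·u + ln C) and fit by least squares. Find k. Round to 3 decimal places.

Linearized form: ln w = k·u + ln C. From the 4 transformed points,
Σu = 12.0000, Σ(u)² = 50.0000, Σln w = -0.4899, Σu·ln w = -4.9848.
Equations: 50.0000·k + 12.0000·ln C = -4.9848;  12.0000·k + 4·ln C = -0.4899.
Slope k = (n·Σu·ln w − Σu·Σln w)/(n·Σ(u)² − (Σu)²) = (4·-4.9848 − 12.0000·-0.4899)/56.0000 = -0.25107; ln C = (Σln w − k·Σu)/n = 0.63072.

k = -0.251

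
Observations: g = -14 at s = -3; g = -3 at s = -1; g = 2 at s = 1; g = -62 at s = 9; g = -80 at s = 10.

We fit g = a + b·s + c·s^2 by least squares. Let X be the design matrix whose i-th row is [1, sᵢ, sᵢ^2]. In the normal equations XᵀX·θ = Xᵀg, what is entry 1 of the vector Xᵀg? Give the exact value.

-157

Entry 1 ↔ basis 1, so (Xᵀg)_{1} = Σᵢ gᵢ = (1)·(-14) + (1)·(-3) + (1)·(2) + (1)·(-62) + (1)·(-80) = -157.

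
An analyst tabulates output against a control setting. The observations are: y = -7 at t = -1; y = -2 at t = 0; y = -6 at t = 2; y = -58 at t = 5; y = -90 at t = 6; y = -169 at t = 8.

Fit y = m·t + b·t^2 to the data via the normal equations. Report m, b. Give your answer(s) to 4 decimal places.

Normal-equation sums: Σt·t = 130, Σt·t^2 = 860, Σt^2·t^2 = 6034.
Moment sums: Σt·y = -2187, Σt^2·y = -15537.
det = 130·6034 − 860² = 44820.
m = ((-2187)·6034 − 860·(-15537))/44820 = 27577/7470; b = (130·(-15537) − 860·(-2187))/44820 = -4633/1494.

m = 3.6917, b = -3.1011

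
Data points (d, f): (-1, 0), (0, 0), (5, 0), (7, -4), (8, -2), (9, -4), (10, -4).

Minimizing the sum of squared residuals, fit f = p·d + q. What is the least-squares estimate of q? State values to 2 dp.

q = 0.10

Compute the Gram sums: Σd·d = 320, Σd = 38, Σ1 = 7.
Moment sums: Σd·f = -120, Σf = -14.
Eliminating q: 7·(row 1) − 38·(row 2) gives 796·p = 7·(-120) − 38·(-14) = -308, so p = -77/199.
Then q = ((-14) − 38·(-77/199))/7 = 20/199.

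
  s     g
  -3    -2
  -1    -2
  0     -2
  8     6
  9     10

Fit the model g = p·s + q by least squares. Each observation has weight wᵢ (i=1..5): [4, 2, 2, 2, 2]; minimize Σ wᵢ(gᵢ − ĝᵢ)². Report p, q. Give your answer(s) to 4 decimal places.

AᵀWA·[p, q]ᵀ = AᵀWg reads: 328·p + 20·q = 304;  20·p + 12·q = 16.
det = 328·12 − 20² = 3536.
p = (304·12 − 20·16)/3536 = 16/17; q = (328·16 − 20·304)/3536 = -4/17.

p = 0.9412, q = -0.2353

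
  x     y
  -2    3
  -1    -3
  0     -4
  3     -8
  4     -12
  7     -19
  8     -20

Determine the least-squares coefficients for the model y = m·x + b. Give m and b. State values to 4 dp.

m = -2.1547, b = -3.1516

AᵀA·[m, b]ᵀ = Aᵀy reads: 143·m + 19·b = -368;  19·m + 7·b = -63.
(Σx·x = 143, Σx = 19, Σ1 = 7, Σx·y = -368, Σy = -63.)
Δ = 143·7 − 19² = 640.
m = ((-368)·7 − 19·(-63))/640 = -1379/640; b = (143·(-63) − 19·(-368))/640 = -2017/640.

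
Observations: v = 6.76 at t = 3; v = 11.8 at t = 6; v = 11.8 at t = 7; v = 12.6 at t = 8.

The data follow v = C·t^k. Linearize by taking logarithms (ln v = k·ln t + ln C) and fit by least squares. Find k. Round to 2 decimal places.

k = 0.66

Linearized form: ln v = k·ln t + ln C. From the 4 transformed points,
AᵀA = [[12.5280, 6.9157]; [6.9157, 4]], rhs = [16.5931, 9.3809]ᵀ  (here Σln t = 6.9157, Σ(ln t)² = 12.5280, Σln v = 9.3809, Σln t·ln v = 16.5931).
Δ = 12.5280·4 − (6.9157)² = 2.2847; k = (16.5931·4 − 6.9157·9.3809)/2.2847 = 0.65500, ln C = (12.5280·9.3809 − 6.9157·16.5931)/2.2847 = 1.21278.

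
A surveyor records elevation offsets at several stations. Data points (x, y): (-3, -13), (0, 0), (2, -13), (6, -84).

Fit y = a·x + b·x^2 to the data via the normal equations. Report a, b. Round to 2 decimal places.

Sums needed: Σx·x = 49, Σx·x^2 = 197, Σx^2·x^2 = 1393.
For Mᵀy: Σx·y = -491, Σx^2·y = -3193.
Normal equations: [[49, 197]; [197, 1393]]·[a, b]ᵀ = [-491, -3193]ᵀ.
Eliminating b: 1393·(row 1) − 197·(row 2) gives 29448·a = 1393·(-491) − 197·(-3193) = -54942, so a = -9157/4908.
Then b = ((-3193) − 197·(-9157/4908))/1393 = -9955/4908.

a = -1.87, b = -2.03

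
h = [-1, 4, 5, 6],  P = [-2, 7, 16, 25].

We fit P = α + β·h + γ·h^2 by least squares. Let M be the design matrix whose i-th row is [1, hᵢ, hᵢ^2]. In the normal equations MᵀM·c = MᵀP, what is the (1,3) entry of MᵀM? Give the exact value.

78

Row 1 ↔ basis 1, column 3 ↔ basis h^2, so (MᵀM)_{1,3} = Σᵢ h^2 = (1)·(1) + (1)·(16) + (1)·(25) + (1)·(36) = 78.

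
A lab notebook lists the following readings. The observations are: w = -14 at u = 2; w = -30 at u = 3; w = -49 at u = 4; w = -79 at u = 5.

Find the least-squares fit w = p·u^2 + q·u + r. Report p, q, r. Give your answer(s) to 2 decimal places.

Forming MᵀM = [[978, 224, 54]; [224, 54, 14]; [54, 14, 4]] and Mᵀw = [-3085, -709, -172]ᵀ gives MᵀM·[p, q, r]ᵀ = Mᵀw.
Inverting the 3×3 Gram matrix, [p, q, r]ᵀ = [-7/2, 31/10, -33/5]ᵀ.

p = -3.50, q = 3.10, r = -6.60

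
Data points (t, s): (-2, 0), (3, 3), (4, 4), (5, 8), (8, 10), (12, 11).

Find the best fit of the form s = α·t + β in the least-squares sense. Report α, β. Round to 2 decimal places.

α = 0.87, β = 1.67

Compute the Gram sums: Σt·t = 262, Σt = 30, Σ1 = 6.
For Mᵀs: Σt·s = 277, Σs = 36.
MᵀM·[α, β]ᵀ = Mᵀs becomes [[262, 30]; [30, 6]]·[α, β]ᵀ = [277, 36]ᵀ.
det = 262·6 − 30² = 672.
α = (277·6 − 30·36)/672 = 97/112; β = (262·36 − 30·277)/672 = 187/112.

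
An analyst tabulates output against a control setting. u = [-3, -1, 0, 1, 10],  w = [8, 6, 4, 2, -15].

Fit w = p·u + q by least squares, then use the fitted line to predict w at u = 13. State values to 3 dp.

From the data, Σu·u = 111, Σu = 7, Σ1 = 5.
And Σu·w = -178, Σw = 5.
Normal equations: [[111, 7]; [7, 5]]·[p, q]ᵀ = [-178, 5]ᵀ.
Eliminating q: 5·(row 1) − 7·(row 2) gives 506·p = 5·(-178) − 7·5 = -925, so p = -925/506.
Then q = (5 − 7·(-925/506))/5 = 1801/506.
At u = 13: ŵ = (-925/506)·(13) + (1801/506)·(1) = -5112/253.

ŵ = -20.206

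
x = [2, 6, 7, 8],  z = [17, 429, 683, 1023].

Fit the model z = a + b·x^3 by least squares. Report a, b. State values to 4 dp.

From the data, Σ1 = 4, Σx^3 = 1079, Σx^3·x^3 = 426513.
Moment sums: Σz = 2152, Σx^3·z = 850845.
AᵀA·[a, b]ᵀ = Aᵀz becomes [[4, 1079]; [1079, 426513]]·[a, b]ᵀ = [2152, 850845]ᵀ.
det = 4·426513 − 1079² = 541811.
a = (2152·426513 − 1079·850845)/541811 = -205779/541811; b = (4·850845 − 1079·2152)/541811 = 1081372/541811.

a = -0.3798, b = 1.9958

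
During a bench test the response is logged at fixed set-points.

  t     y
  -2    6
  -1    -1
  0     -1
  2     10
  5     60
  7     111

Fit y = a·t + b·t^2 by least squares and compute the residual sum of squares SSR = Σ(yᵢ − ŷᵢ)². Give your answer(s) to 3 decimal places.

Compute the Gram sums: Σt·t = 83, Σt·t^2 = 467, Σt^2·t^2 = 3059.
And Σt·y = 1086, Σt^2·y = 7002.
Eliminating b: 3059·(row 1) − 467·(row 2) gives 35808·a = 3059·1086 − 467·7002 = 52140, so a = 4345/2984.
Then b = (7002 − 467·(4345/2984))/3059 = 6167/2984.
Residuals: 963/1492, -2403/1492, -1, -1759/1492, 785/746, -687/1492; SSR = 5013/746.

SSR = 6.720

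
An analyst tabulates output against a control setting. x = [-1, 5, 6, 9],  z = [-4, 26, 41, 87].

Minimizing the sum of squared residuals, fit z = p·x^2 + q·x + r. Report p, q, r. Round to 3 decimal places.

p = 0.973, q = 1.349, r = -3.703

Normal-equation sums: Σx^2·x^2 = 8483, Σx^2·x = 1069, Σx^2 = 143, Σx·x = 143, Σx = 19, Σ1 = 4.
Right-hand side: Σx^2·z = 9169, Σx·z = 1163, Σz = 150.
Inverting the 3×3 Gram matrix, [p, q, r]ᵀ = [16807/17268, 23293/17268, -10657/2878]ᵀ.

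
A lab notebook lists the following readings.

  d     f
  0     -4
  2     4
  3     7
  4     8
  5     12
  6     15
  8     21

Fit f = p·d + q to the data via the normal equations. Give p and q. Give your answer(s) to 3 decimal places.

The normal system XᵀX·[p, q]ᵀ = Xᵀf is [[154, 28]; [28, 7]]·[p, q]ᵀ = [379, 63]ᵀ.
det = 154·7 − 28² = 294.
p = (379·7 − 28·63)/294 = 127/42; q = (154·63 − 28·379)/294 = -65/21.

p = 3.024, q = -3.095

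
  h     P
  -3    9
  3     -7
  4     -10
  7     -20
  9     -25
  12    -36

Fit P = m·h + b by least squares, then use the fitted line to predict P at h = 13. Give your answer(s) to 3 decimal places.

P̂ = -37.740

Forming MᵀM = [[308, 32]; [32, 6]] and MᵀP = [-885, -89]ᵀ gives MᵀM·[m, b]ᵀ = MᵀP.
Eliminating b: 6·(row 1) − 32·(row 2) gives 824·m = 6·(-885) − 32·(-89) = -2462, so m = -1231/412.
Then b = ((-89) − 32·(-1231/412))/6 = 227/206.
At h = 13: P̂ = (-1231/412)·(13) + (227/206)·(1) = -15549/412.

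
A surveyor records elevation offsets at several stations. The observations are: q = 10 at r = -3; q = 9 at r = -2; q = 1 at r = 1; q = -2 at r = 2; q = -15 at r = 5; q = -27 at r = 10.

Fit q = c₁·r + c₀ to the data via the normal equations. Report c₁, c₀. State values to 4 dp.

With design matrix M, MᵀM = [[143, 13]; [13, 6]] and Mᵀq = [-396, -24]ᵀ.
Eliminating c₀: 6·(row 1) − 13·(row 2) gives 689·c₁ = 6·(-396) − 13·(-24) = -2064, so c₁ = -2064/689.
Then c₀ = ((-24) − 13·(-2064/689))/6 = 132/53.

c₁ = -2.9956, c₀ = 2.4906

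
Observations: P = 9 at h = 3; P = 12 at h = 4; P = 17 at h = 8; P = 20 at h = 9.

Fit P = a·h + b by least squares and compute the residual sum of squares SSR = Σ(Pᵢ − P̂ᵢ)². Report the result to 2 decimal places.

Setting ∂/∂a … = 0 gives: 170·a + 24·b = 391;  24·a + 4·b = 58.
Eliminating b: 4·(row 1) − 24·(row 2) gives 104·a = 4·391 − 24·58 = 172, so a = 43/26.
Then b = (58 − 24·(43/26))/4 = 119/26.
Residuals: -7/13, 21/26, -21/26, 7/13; SSR = 49/26.

SSR = 1.88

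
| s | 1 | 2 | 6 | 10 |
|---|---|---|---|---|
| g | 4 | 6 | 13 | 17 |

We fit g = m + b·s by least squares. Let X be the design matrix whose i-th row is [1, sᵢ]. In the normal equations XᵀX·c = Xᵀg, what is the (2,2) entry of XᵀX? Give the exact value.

141

Row 2 ↔ basis s, column 2 ↔ basis s, so (XᵀX)_{2,2} = Σᵢ (s)·(s) = (1)·(1) + (2)·(2) + (6)·(6) + (10)·(10) = 141.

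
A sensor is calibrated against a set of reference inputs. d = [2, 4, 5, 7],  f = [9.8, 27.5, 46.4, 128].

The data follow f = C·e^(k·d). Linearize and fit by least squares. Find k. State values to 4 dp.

Taking logs, ln f = k·d + ln C, so regress ln f on d.
Σd = 18.0000, Σ(d)² = 94.0000, Σln f = 14.2859, Σd·ln f = 70.9722.
Equations: 94.0000·k + 18.0000·ln C = 70.9722;  18.0000·k + 4·ln C = 14.2859.
Δ = 94.0000·4 − (18.0000)² = 52.0000; k = (70.9722·4 − 18.0000·14.2859)/52.0000 = 0.51428, ln C = (94.0000·14.2859 − 18.0000·70.9722)/52.0000 = 1.25720.

k = 0.5143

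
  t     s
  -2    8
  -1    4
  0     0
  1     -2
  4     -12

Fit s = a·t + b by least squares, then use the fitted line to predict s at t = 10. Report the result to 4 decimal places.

ŝ = -31.7358

Forming AᵀA = [[22, 2]; [2, 5]] and Aᵀs = [-70, -2]ᵀ gives AᵀA·[a, b]ᵀ = Aᵀs.
Eliminating b: 5·(row 1) − 2·(row 2) gives 106·a = 5·(-70) − 2·(-2) = -346, so a = -173/53.
Then b = ((-2) − 2·(-173/53))/5 = 48/53.
At t = 10: ŝ = (-173/53)·(10) + (48/53)·(1) = -1682/53.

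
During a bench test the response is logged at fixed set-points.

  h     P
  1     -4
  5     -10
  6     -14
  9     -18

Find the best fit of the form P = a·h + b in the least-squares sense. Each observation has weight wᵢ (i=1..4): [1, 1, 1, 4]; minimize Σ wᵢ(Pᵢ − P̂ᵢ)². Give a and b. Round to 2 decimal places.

a = -1.76, b = -2.19

AᵀWA·[a, b]ᵀ = AᵀWP reads: 386·a + 48·b = -786;  48·a + 7·b = -100.
(Σwᵢ·h·h = 386, Σwᵢ·h = 48, Σwᵢ·1 = 7, Σwᵢ·h·P = -786, Σwᵢ·P = -100.)
Eliminating b: 7·(row 1) − 48·(row 2) gives 398·a = 7·(-786) − 48·(-100) = -702, so a = -351/199.
Then b = ((-100) − 48·(-351/199))/7 = -436/199.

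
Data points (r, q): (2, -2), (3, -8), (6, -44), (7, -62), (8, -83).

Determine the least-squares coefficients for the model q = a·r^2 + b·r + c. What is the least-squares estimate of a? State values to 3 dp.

Setting ∂/∂a … = 0 gives: 7890·a + 1106·b + 162·c = -10014;  1106·a + 162·b + 26·c = -1390;  162·a + 26·b + 5·c = -199.
(Σr^2·r^2 = 7890, Σr^2·r = 1106, Σr^2 = 162, Σr·r = 162, Σr = 26, Σ1 = 5, Σr^2·q = -10014, Σr·q = -1390, Σq = -199.)
Inverting the 3×3 Gram matrix, [a, b, c]ᵀ = [-3/2, 3/2, 1]ᵀ.

a = -1.500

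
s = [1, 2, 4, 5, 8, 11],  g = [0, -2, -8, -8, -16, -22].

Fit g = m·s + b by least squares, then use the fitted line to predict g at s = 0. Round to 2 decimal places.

AᵀA·[m, b]ᵀ = Aᵀg reads: 231·m + 31·b = -446;  31·m + 6·b = -56.
(Σs·s = 231, Σs = 31, Σ1 = 6, Σs·g = -446, Σg = -56.)
Δ = 231·6 − 31² = 425.
m = ((-446)·6 − 31·(-56))/425 = -188/85; b = (231·(-56) − 31·(-446))/425 = 178/85.
At s = 0: ĝ = (-188/85)·(0) + (178/85)·(1) = 178/85.

ĝ = 2.09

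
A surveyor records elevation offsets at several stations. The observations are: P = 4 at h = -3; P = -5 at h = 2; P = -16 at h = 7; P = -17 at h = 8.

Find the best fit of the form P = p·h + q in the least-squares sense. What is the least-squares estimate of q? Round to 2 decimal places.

q = -1.64

Sums needed: Σh·h = 126, Σh = 14, Σ1 = 4.
For MᵀP: Σh·P = -270, ΣP = -34.
Δ = 126·4 − 14² = 308.
p = ((-270)·4 − 14·(-34))/308 = -151/77; q = (126·(-34) − 14·(-270))/308 = -18/11.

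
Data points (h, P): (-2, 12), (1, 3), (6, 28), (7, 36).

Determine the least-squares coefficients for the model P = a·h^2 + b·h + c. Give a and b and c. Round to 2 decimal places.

The normal equations are: 3714·a + 552·b + 90·c = 2823;  552·a + 90·b + 12·c = 399;  90·a + 12·b + 4·c = 79.
Row-reducing yields a = 1197/1298, b = -2357/1298, c = 2887/649.

a = 0.92, b = -1.82, c = 4.45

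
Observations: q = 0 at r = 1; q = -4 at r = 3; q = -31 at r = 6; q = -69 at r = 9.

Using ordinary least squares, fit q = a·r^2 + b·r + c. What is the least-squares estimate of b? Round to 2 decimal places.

b = 0.27

Compute the Gram sums: Σr^2·r^2 = 7939, Σr^2·r = 973, Σr^2 = 127, Σr·r = 127, Σr = 19, Σ1 = 4.
Moment sums: Σr^2·q = -6741, Σr·q = -819, Σq = -104.
XᵀX·[a, b, c]ᵀ = Xᵀq becomes [[7939, 973, 127]; [973, 127, 19]; [127, 19, 4]]·[a, b, c]ᵀ = [-6741, -819, -104]ᵀ.
Inverting the 3×3 Gram matrix, [a, b, c]ᵀ = [-1381/1524, 139/508, 1121/762]ᵀ.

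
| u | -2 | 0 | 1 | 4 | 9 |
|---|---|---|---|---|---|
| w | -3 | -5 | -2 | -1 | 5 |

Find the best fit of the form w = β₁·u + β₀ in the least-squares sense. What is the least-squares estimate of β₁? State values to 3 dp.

Entries of MᵀM: Σu·u = 102, Σu = 12, Σ1 = 5.
Right-hand side: Σu·w = 45, Σw = -6.
Determinant 102·5 − 12² = 366.
β₁ = (45·5 − 12·(-6))/366 = 99/122; β₀ = (102·(-6) − 12·45)/366 = -192/61.

β₁ = 0.811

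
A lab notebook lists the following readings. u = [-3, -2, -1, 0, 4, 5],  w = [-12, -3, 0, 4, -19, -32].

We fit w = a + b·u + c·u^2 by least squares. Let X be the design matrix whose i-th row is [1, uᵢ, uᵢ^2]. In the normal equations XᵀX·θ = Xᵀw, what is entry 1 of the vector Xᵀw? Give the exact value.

Entry 1 ↔ basis 1, so (Xᵀw)_{1} = Σᵢ wᵢ = (1)·(-12) + (1)·(-3) + (1)·(0) + (1)·(4) + (1)·(-19) + (1)·(-32) = -62.

-62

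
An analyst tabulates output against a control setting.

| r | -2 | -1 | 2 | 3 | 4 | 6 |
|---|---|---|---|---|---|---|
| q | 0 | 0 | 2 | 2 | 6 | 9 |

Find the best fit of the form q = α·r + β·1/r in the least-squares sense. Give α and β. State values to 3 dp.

α = 1.465, β = -2.423

From the data, Σr·r = 70, Σr·1/r = 6, Σ1/r·1/r = 245/144.
Right-hand side: Σr·q = 88, Σ1/r·q = 14/3.
XᵀX·[α, β]ᵀ = Xᵀq becomes [[70, 6]; [6, 245/144]]·[α, β]ᵀ = [88, 14/3]ᵀ.
Eliminating β: (245/144)·(row 1) − 6·(row 2) gives (5983/72)·α = (245/144)·88 − 6·(14/3) = 2191/18, so α = 8764/5983.
Then β = ((14/3) − 6·(8764/5983))/(245/144) = -14496/5983.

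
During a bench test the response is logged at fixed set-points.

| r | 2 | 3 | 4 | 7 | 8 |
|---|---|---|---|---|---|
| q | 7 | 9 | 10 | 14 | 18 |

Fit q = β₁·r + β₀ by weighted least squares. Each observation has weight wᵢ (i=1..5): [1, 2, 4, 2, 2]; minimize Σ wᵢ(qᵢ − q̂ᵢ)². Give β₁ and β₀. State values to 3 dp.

β₁ = 1.678, β₀ = 3.488

Forming MᵀWM = [[312, 54]; [54, 11]] and MᵀWq = [712, 129]ᵀ gives MᵀWM·[β₁, β₀]ᵀ = MᵀWq.
Δ = 312·11 − 54² = 516.
β₁ = (712·11 − 54·129)/516 = 433/258; β₀ = (312·129 − 54·712)/516 = 150/43.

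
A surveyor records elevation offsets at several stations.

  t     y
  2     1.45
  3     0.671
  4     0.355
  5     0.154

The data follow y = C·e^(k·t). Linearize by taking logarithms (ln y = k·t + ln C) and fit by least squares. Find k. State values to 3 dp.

k = -0.736

Taking logs, ln y = k·t + ln C, so regress ln y on t.
AᵀA = [[54.0000, 14.0000]; [14.0000, 4]], rhs = [-13.9504, -2.9339]ᵀ  (here Σt = 14.0000, Σ(t)² = 54.0000, Σln y = -2.9339, Σt·ln y = -13.9504).
Slope k = (n·Σt·ln y − Σt·Σln y)/(n·Σ(t)² − (Σt)²) = (4·-13.9504 − 14.0000·-2.9339)/20.0000 = -0.73638; ln C = (Σln y − k·Σt)/n = 1.84385.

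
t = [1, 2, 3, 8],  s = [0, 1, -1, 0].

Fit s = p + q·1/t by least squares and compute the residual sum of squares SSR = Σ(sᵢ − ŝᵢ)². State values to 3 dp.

SSR = 1.934

Setting ∂/∂p … = 0 gives: 4·p + (47/24)·q = 0;  (47/24)·p + (793/576)·q = 1/6.
Δ = 4·(793/576) − (47/24)² = 107/64.
p = (0·(793/576) − (47/24)·(1/6))/(107/64) = -188/963; q = (4·(1/6) − (47/24)·0)/(107/64) = 128/321.
Residuals: -196/963, 959/963, -301/321, 140/963; SSR = 1862/963.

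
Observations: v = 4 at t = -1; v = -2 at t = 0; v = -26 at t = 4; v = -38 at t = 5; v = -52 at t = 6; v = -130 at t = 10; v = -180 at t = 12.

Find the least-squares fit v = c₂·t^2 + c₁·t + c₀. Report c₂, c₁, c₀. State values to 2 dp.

Sums needed: Σt^2·t^2 = 32914, Σt^2·t = 3132, Σt^2 = 322, Σt·t = 322, Σt = 36, Σ1 = 7.
Moment sums: Σt^2·v = -42154, Σt·v = -4070, Σv = -424.
Row-reducing yields c₂ = -181427/174307, c₁ = -64253/24901, c₀ = 100726/174307.

c₂ = -1.04, c₁ = -2.58, c₀ = 0.58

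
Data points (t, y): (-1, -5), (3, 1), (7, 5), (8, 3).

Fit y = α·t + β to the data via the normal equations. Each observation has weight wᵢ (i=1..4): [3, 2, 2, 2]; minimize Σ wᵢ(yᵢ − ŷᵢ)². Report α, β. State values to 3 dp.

α = 1.016, β = -3.392

The normal system XᵀWX·[α, β]ᵀ = XᵀWy is [[247, 33]; [33, 9]]·[α, β]ᵀ = [139, 3]ᵀ.
det = 247·9 − 33² = 1134.
α = (139·9 − 33·3)/1134 = 64/63; β = (247·3 − 33·139)/1134 = -641/189.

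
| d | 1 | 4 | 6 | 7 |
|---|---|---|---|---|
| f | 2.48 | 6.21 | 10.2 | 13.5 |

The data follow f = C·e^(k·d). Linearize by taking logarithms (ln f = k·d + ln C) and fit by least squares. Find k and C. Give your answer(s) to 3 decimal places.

Linearized form: ln f = k·d + ln C. From the 4 transformed points,
Σd = 18.0000, Σ(d)² = 102.0000, Σln f = 7.6595, Σd·ln f = 40.3661.
Equations: 102.0000·k + 18.0000·ln C = 40.3661;  18.0000·k + 4·ln C = 7.6595.
Slope k = (n·Σd·ln f − Σd·Σln f)/(n·Σ(d)² − (Σd)²) = (4·40.3661 − 18.0000·7.6595)/84.0000 = 0.28087; ln C = (Σln f − k·Σd)/n = 0.65095, so C = exp(0.65095) = 1.91736.

k = 0.281, C = 1.917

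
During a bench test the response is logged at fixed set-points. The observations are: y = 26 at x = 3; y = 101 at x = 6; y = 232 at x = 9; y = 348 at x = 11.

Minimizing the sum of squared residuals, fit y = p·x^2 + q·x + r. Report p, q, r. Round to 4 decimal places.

p = 3.0197, q = -1.9751, r = 4.6037

Setting ∂/∂p … = 0 gives: 22579·p + 2303·q + 247·r = 64770;  2303·p + 247·q + 29·r = 6600;  247·p + 29·q + 4·r = 707.
Solving the 3×3 system (Gaussian elimination) gives p = 767/254, q = -1505/762, r = 1754/381.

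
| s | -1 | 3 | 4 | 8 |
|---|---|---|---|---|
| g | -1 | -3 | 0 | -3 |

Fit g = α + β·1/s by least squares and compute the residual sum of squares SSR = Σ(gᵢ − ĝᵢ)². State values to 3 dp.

With design matrix X, XᵀX = [[4, -7/24]; [-7/24, 685/576]] and Xᵀg = [-7, -3/8]ᵀ.
Determinant 4·(685/576) − (-7/24)² = 299/64.
α = ((-7)·(685/576) − (-7/24)·(-3/8))/(299/64) = -4858/2691; β = (4·(-3/8) − (-7/24)·(-7))/(299/64) = -680/897.
Residuals: 127/2691, -65/69, 5368/2691, -2960/2691; SSR = 16358/2691.

SSR = 6.079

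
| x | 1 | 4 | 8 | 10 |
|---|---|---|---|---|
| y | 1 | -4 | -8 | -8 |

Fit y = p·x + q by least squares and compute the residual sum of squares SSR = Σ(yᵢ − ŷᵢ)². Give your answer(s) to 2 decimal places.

SSR = 3.98

Normal-equation sums: Σx·x = 181, Σx = 23, Σ1 = 4.
Moment sums: Σx·y = -159, Σy = -19.
Determinant 181·4 − 23² = 195.
p = ((-159)·4 − 23·(-19))/195 = -199/195; q = (181·(-19) − 23·(-159))/195 = 218/195.
Residuals: 176/195, -202/195, -62/65, 212/195; SSR = 776/195.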